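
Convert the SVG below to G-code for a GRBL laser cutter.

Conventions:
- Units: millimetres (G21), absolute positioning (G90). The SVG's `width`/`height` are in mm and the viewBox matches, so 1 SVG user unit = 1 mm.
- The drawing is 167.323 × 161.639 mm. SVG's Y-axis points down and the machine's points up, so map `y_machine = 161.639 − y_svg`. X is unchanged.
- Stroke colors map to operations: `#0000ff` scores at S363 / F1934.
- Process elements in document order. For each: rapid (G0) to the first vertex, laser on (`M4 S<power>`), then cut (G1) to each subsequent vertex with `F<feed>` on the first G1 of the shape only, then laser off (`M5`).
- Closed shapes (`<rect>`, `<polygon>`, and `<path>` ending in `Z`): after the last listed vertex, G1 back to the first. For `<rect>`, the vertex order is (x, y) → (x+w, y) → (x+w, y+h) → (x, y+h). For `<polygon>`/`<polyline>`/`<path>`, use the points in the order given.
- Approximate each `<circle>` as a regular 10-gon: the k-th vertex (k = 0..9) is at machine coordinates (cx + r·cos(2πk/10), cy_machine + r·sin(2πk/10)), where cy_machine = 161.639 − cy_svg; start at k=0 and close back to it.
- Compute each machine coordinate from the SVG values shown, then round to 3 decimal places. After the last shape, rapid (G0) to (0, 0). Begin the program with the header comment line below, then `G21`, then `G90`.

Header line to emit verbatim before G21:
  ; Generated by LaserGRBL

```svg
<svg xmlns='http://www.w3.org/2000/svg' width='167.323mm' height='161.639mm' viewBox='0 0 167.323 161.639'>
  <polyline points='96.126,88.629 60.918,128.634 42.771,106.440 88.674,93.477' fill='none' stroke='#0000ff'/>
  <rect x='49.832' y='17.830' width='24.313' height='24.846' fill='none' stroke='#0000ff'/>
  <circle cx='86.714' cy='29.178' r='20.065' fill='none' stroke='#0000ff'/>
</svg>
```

; Generated by LaserGRBL
G21
G90
G0 X96.126 Y73.010
M4 S363
G1 X60.918 Y33.005 F1934
G1 X42.771 Y55.199
G1 X88.674 Y68.162
M5
G0 X49.832 Y143.809
M4 S363
G1 X74.145 Y143.809 F1934
G1 X74.145 Y118.963
G1 X49.832 Y118.963
G1 X49.832 Y143.809
M5
G0 X106.779 Y132.461
M4 S363
G1 X102.947 Y144.255 F1934
G1 X92.914 Y151.544
G1 X80.514 Y151.544
G1 X70.481 Y144.255
G1 X66.649 Y132.461
G1 X70.481 Y120.667
G1 X80.514 Y113.378
G1 X92.914 Y113.378
G1 X102.947 Y120.667
G1 X106.779 Y132.461
M5
G0 X0.000 Y0.000

Since the viewBox matches the mm dimensions, user units are millimetres directly. The only transform is the Y-flip y_m = 161.639 − y_svg.

Shape 1 is a open polyline drawn with `<polyline>`. Its stroke #0000ff means score at S363, F1934. After flipping Y the toolpath is (96.126,73.010) → (60.918,33.005) → (42.771,55.199) → (88.674,68.162).

Shape 2 is a rectangle drawn with `<rect>`. Its stroke #0000ff means score at S363, F1934. After flipping Y the toolpath is (49.832,143.809) → (74.145,143.809) → (74.145,118.963) → (49.832,118.963) → (49.832,143.809), returning to the start.

Shape 3 is a circle drawn with `<circle>`. Its stroke #0000ff means score at S363, F1934. After flipping Y the toolpath is (106.779,132.461) → (102.947,144.255) → (92.914,151.544) → (80.514,151.544) → (70.481,144.255) → (66.649,132.461) → (70.481,120.667) → (80.514,113.378) → (92.914,113.378) → (102.947,120.667) → (106.779,132.461), returning to the start.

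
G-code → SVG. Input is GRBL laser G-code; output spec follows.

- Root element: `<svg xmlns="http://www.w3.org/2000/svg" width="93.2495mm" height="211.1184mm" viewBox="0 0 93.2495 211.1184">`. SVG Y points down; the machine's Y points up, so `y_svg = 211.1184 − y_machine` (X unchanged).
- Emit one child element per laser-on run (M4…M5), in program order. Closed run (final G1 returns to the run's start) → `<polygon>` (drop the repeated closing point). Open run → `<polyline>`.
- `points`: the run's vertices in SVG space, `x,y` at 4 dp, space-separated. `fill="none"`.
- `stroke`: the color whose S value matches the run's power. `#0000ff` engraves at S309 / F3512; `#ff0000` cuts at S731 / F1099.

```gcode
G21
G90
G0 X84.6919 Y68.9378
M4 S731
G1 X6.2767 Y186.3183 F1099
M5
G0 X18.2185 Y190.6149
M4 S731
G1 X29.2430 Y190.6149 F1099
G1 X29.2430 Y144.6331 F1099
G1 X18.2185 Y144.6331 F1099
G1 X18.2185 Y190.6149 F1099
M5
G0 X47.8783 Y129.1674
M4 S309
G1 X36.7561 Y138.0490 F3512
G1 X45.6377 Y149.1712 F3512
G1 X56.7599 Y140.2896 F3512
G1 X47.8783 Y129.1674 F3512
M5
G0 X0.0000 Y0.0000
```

Each laser-on run becomes one SVG element. Flip Y back into SVG space with y_svg = 211.1184 − y_machine.

Run 1: power S731 maps to stroke `#ff0000` (cut). The run is open, so emit a `<polyline>` with points (Y-flipped): 84.6919,142.1806 6.2767,24.8001.

Run 2: S731 ⇒ cut layer `#ff0000`. The run returns to its start, so emit a `<polygon>` with points (Y-flipped): 18.2185,20.5035 29.2430,20.5035 29.2430,66.4853 18.2185,66.4853.

Run 3: S309 ⇒ engrave layer `#0000ff`. The run returns to its start, so emit a `<polygon>` with points (Y-flipped): 47.8783,81.9510 36.7561,73.0694 45.6377,61.9472 56.7599,70.8288.

<svg xmlns="http://www.w3.org/2000/svg" width="93.2495mm" height="211.1184mm" viewBox="0 0 93.2495 211.1184">
  <polyline points="84.6919,142.1806 6.2767,24.8001" fill="none" stroke="#ff0000"/>
  <polygon points="18.2185,20.5035 29.2430,20.5035 29.2430,66.4853 18.2185,66.4853" fill="none" stroke="#ff0000"/>
  <polygon points="47.8783,81.9510 36.7561,73.0694 45.6377,61.9472 56.7599,70.8288" fill="none" stroke="#0000ff"/>
</svg>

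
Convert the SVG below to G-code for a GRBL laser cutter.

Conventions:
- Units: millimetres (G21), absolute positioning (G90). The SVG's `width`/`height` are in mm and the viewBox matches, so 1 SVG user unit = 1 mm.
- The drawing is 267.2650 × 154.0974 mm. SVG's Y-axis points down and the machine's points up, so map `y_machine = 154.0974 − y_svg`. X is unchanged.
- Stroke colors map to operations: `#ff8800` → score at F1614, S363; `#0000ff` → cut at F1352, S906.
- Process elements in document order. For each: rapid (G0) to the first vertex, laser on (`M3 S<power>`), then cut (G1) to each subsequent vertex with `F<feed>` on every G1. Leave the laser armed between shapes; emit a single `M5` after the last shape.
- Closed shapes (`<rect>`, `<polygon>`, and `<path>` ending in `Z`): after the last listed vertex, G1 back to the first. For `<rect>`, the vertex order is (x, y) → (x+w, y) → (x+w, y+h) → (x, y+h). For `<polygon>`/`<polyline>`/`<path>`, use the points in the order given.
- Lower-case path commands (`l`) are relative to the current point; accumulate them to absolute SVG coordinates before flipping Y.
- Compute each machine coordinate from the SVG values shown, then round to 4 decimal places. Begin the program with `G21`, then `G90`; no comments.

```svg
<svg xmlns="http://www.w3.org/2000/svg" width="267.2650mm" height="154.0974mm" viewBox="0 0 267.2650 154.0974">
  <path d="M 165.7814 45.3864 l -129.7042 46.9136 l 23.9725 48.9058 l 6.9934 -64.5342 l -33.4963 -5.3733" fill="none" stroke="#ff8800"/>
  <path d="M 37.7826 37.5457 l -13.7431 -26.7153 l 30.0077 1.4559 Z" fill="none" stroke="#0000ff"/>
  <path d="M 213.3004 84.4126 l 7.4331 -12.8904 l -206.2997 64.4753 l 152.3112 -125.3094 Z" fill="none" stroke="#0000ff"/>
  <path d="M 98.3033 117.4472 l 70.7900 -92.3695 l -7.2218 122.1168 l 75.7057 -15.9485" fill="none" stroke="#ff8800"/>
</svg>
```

G21
G90
G0 X165.7814 Y108.7110
M3 S363
G1 X36.0772 Y61.7974 F1614
G1 X60.0497 Y12.8916 F1614
G1 X67.0431 Y77.4258 F1614
G1 X33.5468 Y82.7991 F1614
G0 X37.7826 Y116.5517
M3 S906
G1 X24.0395 Y143.2670 F1352
G1 X54.0472 Y141.8111 F1352
G1 X37.7826 Y116.5517 F1352
G0 X213.3004 Y69.6848
M3 S906
G1 X220.7335 Y82.5752 F1352
G1 X14.4338 Y18.0999 F1352
G1 X166.7450 Y143.4093 F1352
G1 X213.3004 Y69.6848 F1352
G0 X98.3033 Y36.6502
M3 S363
G1 X169.0933 Y129.0197 F1614
G1 X161.8715 Y6.9029 F1614
G1 X237.5772 Y22.8514 F1614
M5

Since the viewBox matches the mm dimensions, user units are millimetres directly. The only transform is the Y-flip y_m = 154.0974 − y_svg.

Shape 1 is a open polyline drawn with `<path>`. Its stroke #ff8800 means score at S363, F1614. After flipping Y the toolpath is (165.7814,108.7110) → (36.0772,61.7974) → (60.0497,12.8916) → (67.0431,77.4258) → (33.5468,82.7991).

Shape 2 is a regular polygon drawn with `<path>`. Its stroke #0000ff means cut at S906, F1352. After flipping Y the toolpath is (37.7826,116.5517) → (24.0395,143.2670) → (54.0472,141.8111) → (37.7826,116.5517), returning to the start.

Shape 3 is a closed polygon drawn with `<path>`. Its stroke #0000ff means cut at S906, F1352. After flipping Y the toolpath is (213.3004,69.6848) → (220.7335,82.5752) → (14.4338,18.0999) → (166.7450,143.4093) → (213.3004,69.6848), returning to the start.

Shape 4 is a open polyline drawn with `<path>`. Its stroke #ff8800 means score at S363, F1614. After flipping Y the toolpath is (98.3033,36.6502) → (169.0933,129.0197) → (161.8715,6.9029) → (237.5772,22.8514).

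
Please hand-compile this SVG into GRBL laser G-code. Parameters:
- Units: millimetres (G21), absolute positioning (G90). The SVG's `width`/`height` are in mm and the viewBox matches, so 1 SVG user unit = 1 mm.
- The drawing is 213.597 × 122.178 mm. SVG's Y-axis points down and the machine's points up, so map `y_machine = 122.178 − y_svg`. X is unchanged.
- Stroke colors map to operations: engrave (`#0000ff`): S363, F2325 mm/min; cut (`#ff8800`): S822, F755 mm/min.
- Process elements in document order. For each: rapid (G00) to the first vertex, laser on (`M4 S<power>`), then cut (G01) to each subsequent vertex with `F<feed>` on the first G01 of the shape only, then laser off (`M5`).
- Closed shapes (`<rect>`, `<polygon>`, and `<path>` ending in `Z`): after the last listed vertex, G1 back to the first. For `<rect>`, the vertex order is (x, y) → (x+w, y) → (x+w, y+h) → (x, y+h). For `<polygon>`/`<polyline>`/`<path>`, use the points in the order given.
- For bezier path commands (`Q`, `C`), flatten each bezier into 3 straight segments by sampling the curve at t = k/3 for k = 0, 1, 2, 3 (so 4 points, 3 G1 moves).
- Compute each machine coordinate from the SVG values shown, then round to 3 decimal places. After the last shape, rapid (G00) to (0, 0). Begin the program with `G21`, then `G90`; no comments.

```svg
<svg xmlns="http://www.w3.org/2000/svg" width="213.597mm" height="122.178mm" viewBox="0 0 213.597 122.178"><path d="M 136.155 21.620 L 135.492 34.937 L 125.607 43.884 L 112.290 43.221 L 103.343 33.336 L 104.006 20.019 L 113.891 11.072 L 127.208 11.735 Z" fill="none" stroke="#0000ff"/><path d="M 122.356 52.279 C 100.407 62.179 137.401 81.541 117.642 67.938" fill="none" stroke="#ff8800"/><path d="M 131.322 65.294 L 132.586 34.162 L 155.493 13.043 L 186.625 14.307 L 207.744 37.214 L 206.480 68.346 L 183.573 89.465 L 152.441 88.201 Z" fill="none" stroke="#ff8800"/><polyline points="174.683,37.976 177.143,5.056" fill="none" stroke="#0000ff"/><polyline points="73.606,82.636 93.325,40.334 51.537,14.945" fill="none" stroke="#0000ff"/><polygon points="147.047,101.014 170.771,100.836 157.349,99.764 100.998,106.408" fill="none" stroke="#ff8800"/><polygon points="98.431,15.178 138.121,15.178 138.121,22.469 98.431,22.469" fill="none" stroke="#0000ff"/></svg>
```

G21
G90
G00 X136.155 Y100.558
M4 S363
G01 X135.492 Y87.241 F2325
G01 X125.607 Y78.294
G01 X112.290 Y78.957
G01 X103.343 Y88.842
G01 X104.006 Y102.159
G01 X113.891 Y111.106
G01 X127.208 Y110.443
G01 X136.155 Y100.558
M5
G00 X122.356 Y69.899
M4 S822
G01 X115.770 Y58.416 F755
G01 X122.768 Y50.054
G01 X117.642 Y54.240
M5
G00 X131.322 Y56.884
M4 S822
G01 X132.586 Y88.016 F755
G01 X155.493 Y109.135
G01 X186.625 Y107.871
G01 X207.744 Y84.964
G01 X206.480 Y53.832
G01 X183.573 Y32.713
G01 X152.441 Y33.977
G01 X131.322 Y56.884
M5
G00 X174.683 Y84.202
M4 S363
G01 X177.143 Y117.122 F2325
M5
G00 X73.606 Y39.542
M4 S363
G01 X93.325 Y81.844 F2325
G01 X51.537 Y107.233
M5
G00 X147.047 Y21.164
M4 S822
G01 X170.771 Y21.342 F755
G01 X157.349 Y22.414
G01 X100.998 Y15.770
G01 X147.047 Y21.164
M5
G00 X98.431 Y107.000
M4 S363
G01 X138.121 Y107.000 F2325
G01 X138.121 Y99.709
G01 X98.431 Y99.709
G01 X98.431 Y107.000
M5
G00 X0.000 Y0.000

viewBox `0 0 213.597 122.178` with mm width/height → 1 unit = 1 mm. Flip: y_m = 122.178 − y_svg.

**Shape 1** — `<path>` regular polygon, stroke `#0000ff` → engrave (S363, F2325). Machine vertices: (136.155,100.558) → (135.492,87.241) → (125.607,78.294) → (112.290,78.957) → (103.343,88.842) → (104.006,102.159) → (113.891,111.106) → (127.208,110.443) → (136.155,100.558). Closed: final G1 returns to the first vertex.

**Shape 2** — `<path>` cubic bezier, stroke `#ff8800` → cut (S822, F755). Control points (SVG): P0=(122.356,52.279), P1=(100.407,62.179), P2=(137.401,81.541), P3=(117.642,67.938); sampled at t=k/3. Machine vertices: (122.356,69.899) → (115.770,58.416) → (122.768,50.054) → (117.642,54.240). Open path.

**Shape 3** — `<path>` regular polygon, stroke `#ff8800` → cut (S822, F755). Machine vertices: (131.322,56.884) → (132.586,88.016) → (155.493,109.135) → (186.625,107.871) → (207.744,84.964) → (206.480,53.832) → (183.573,32.713) → (152.441,33.977) → (131.322,56.884). Closed: final G1 returns to the first vertex.

**Shape 4** — `<polyline>` line segment, stroke `#0000ff` → engrave (S363, F2325). Machine vertices: (174.683,84.202) → (177.143,117.122). Open path.

**Shape 5** — `<polyline>` open polyline, stroke `#0000ff` → engrave (S363, F2325). Machine vertices: (73.606,39.542) → (93.325,81.844) → (51.537,107.233). Open path.

**Shape 6** — `<polygon>` closed polygon, stroke `#ff8800` → cut (S822, F755). Machine vertices: (147.047,21.164) → (170.771,21.342) → (157.349,22.414) → (100.998,15.770) → (147.047,21.164). Closed: final G1 returns to the first vertex.

**Shape 7** — `<polygon>` rectangle, stroke `#0000ff` → engrave (S363, F2325). Machine vertices: (98.431,107.000) → (138.121,107.000) → (138.121,99.709) → (98.431,99.709) → (98.431,107.000). Closed: final G1 returns to the first vertex.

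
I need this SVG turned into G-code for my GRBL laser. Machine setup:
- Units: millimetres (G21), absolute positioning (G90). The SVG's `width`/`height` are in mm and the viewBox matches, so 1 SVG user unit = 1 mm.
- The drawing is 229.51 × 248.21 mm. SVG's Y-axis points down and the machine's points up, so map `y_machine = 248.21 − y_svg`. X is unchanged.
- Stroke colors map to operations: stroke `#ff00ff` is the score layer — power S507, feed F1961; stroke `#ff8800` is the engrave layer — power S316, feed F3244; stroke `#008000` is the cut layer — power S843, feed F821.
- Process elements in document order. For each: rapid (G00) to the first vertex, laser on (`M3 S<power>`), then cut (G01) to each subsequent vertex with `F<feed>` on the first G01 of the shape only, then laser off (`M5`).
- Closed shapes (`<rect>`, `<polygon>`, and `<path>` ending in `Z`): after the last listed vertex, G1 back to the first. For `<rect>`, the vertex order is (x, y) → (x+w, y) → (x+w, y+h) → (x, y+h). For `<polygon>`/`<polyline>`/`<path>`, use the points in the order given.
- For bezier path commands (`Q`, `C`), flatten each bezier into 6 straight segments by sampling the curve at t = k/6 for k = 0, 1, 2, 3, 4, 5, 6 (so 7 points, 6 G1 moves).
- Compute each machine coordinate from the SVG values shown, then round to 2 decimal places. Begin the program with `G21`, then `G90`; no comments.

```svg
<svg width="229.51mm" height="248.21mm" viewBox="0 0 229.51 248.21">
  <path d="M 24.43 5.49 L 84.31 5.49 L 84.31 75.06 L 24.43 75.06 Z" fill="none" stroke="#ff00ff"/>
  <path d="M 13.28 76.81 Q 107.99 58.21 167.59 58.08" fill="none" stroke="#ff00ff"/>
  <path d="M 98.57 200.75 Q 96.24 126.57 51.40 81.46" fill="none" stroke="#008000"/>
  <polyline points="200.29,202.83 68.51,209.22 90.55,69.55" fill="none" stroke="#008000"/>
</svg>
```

viewBox `0 0 229.51 248.21` with mm width/height → 1 unit = 1 mm. Flip: y_m = 248.21 − y_svg.

**Shape 1** — `<path>` rectangle, stroke `#ff00ff` → score (S507, F1961). Machine vertices: (24.43,242.72) → (84.31,242.72) → (84.31,173.15) → (24.43,173.15) → (24.43,242.72). Closed: final G1 returns to the first vertex.

**Shape 2** — `<path>` quadratic bezier, stroke `#ff00ff` → score (S507, F1961). Control points (SVG): P0=(13.28,76.81), P1=(107.99,58.21), P2=(167.59,58.08); sampled at t=k/6. Machine vertices: (13.28,171.40) → (43.87,177.09) → (72.52,181.75) → (99.21,185.38) → (123.96,187.99) → (146.75,189.57) → (167.59,190.13). Open path.

**Shape 3** — `<path>` quadratic bezier, stroke `#008000` → cut (S843, F821). Control points (SVG): P0=(98.57,200.75), P1=(96.24,126.57), P2=(51.40,81.46); sampled at t=k/6. Machine vertices: (98.57,47.46) → (96.61,71.38) → (92.29,93.68) → (85.61,114.37) → (76.57,133.45) → (65.17,150.91) → (51.40,166.75). Open path.

**Shape 4** — `<polyline>` open polyline, stroke `#008000` → cut (S843, F821). Machine vertices: (200.29,45.38) → (68.51,38.99) → (90.55,178.66). Open path.

G21
G90
G00 X24.43 Y242.72
M3 S507
G01 X84.31 Y242.72 F1961
G01 X84.31 Y173.15
G01 X24.43 Y173.15
G01 X24.43 Y242.72
M5
G00 X13.28 Y171.40
M3 S507
G01 X43.87 Y177.09 F1961
G01 X72.52 Y181.75
G01 X99.21 Y185.38
G01 X123.96 Y187.99
G01 X146.75 Y189.57
G01 X167.59 Y190.13
M5
G00 X98.57 Y47.46
M3 S843
G01 X96.61 Y71.38 F821
G01 X92.29 Y93.68
G01 X85.61 Y114.37
G01 X76.57 Y133.45
G01 X65.17 Y150.91
G01 X51.40 Y166.75
M5
G00 X200.29 Y45.38
M3 S843
G01 X68.51 Y38.99 F821
G01 X90.55 Y178.66
M5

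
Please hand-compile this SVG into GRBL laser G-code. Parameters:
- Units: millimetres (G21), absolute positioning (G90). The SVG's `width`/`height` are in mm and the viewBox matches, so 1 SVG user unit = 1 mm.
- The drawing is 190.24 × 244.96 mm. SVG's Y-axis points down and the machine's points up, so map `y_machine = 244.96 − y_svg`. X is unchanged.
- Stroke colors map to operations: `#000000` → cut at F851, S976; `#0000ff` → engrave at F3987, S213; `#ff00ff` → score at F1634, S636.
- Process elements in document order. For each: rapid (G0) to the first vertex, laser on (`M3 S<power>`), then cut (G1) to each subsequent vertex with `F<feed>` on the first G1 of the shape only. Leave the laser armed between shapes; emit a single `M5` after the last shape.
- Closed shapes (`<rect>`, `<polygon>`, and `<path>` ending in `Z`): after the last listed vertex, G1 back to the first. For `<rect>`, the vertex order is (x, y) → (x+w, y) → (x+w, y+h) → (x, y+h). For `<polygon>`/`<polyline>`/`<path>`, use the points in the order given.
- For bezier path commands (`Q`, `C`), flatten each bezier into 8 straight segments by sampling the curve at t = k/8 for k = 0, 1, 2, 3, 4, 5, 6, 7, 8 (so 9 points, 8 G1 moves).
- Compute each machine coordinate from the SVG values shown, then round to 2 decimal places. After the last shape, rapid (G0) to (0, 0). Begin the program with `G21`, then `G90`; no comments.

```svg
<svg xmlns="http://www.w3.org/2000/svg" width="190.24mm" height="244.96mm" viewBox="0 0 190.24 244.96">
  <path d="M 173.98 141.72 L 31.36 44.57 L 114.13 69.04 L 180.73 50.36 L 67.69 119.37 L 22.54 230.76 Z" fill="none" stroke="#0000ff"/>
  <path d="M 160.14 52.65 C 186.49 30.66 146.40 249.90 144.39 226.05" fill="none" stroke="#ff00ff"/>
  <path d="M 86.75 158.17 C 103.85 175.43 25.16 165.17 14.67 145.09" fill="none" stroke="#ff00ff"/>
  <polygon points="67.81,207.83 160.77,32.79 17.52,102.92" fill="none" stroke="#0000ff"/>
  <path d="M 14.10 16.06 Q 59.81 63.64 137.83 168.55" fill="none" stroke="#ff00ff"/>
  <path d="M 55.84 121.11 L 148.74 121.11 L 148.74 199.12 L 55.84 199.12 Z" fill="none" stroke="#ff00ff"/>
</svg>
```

G21
G90
G0 X173.98 Y103.24
M3 S213
G1 X31.36 Y200.39 F3987
G1 X114.13 Y175.92
G1 X180.73 Y194.60
G1 X67.69 Y125.59
G1 X22.54 Y14.20
G1 X173.98 Y103.24
G0 X160.14 Y192.31
M3 S636
G1 X167.11 Y190.19 F1634
G1 X169.08 Y171.14
G1 X167.27 Y140.82
G1 X162.90 Y104.91
G1 X157.20 Y69.09
G1 X151.40 Y39.03
G1 X146.72 Y20.42
G1 X144.39 Y18.91
G0 X86.75 Y86.79
M3 S636
G1 X88.99 Y81.57 F1634
G1 X84.18 Y78.73
G1 X74.22 Y78.05
G1 X61.06 Y79.33
G1 X46.60 Y82.36
G1 X32.76 Y86.93
G1 X21.48 Y92.83
G1 X14.67 Y99.87
G0 X67.81 Y37.13
M3 S213
G1 X160.77 Y212.17 F3987
G1 X17.52 Y142.04
G1 X67.81 Y37.13
G0 X14.10 Y228.90
M3 S636
G1 X26.03 Y216.11 F1634
G1 X38.97 Y201.53
G1 X52.93 Y185.15
G1 X67.89 Y166.99
G1 X83.86 Y147.03
G1 X100.84 Y125.28
G1 X118.83 Y101.74
G1 X137.83 Y76.41
G0 X55.84 Y123.85
M3 S636
G1 X148.74 Y123.85 F1634
G1 X148.74 Y45.84
G1 X55.84 Y45.84
G1 X55.84 Y123.85
M5
G0 X0.00 Y0.00

viewBox `0 0 190.24 244.96` with mm width/height → 1 unit = 1 mm. Flip: y_m = 244.96 − y_svg.

**Shape 1** — `<path>` closed polygon, stroke `#0000ff` → engrave (S213, F3987). Machine vertices: (173.98,103.24) → (31.36,200.39) → (114.13,175.92) → (180.73,194.60) → (67.69,125.59) → (22.54,14.20) → (173.98,103.24). Closed: final G1 returns to the first vertex.

**Shape 2** — `<path>` cubic bezier, stroke `#ff00ff` → score (S636, F1634). Control points (SVG): P0=(160.14,52.65), P1=(186.49,30.66), P2=(146.40,249.90), P3=(144.39,226.05); sampled at t=k/8. Machine vertices: (160.14,192.31) → (167.11,190.19) → (169.08,171.14) → (167.27,140.82) → (162.90,104.91) → (157.20,69.09) → (151.40,39.03) → (146.72,20.42) → (144.39,18.91). Open path.

**Shape 3** — `<path>` cubic bezier, stroke `#ff00ff` → score (S636, F1634). Control points (SVG): P0=(86.75,158.17), P1=(103.85,175.43), P2=(25.16,165.17), P3=(14.67,145.09); sampled at t=k/8. Machine vertices: (86.75,86.79) → (88.99,81.57) → (84.18,78.73) → (74.22,78.05) → (61.06,79.33) → (46.60,82.36) → (32.76,86.93) → (21.48,92.83) → (14.67,99.87). Open path.

**Shape 4** — `<polygon>` closed polygon, stroke `#0000ff` → engrave (S213, F3987). Machine vertices: (67.81,37.13) → (160.77,212.17) → (17.52,142.04) → (67.81,37.13). Closed: final G1 returns to the first vertex.

**Shape 5** — `<path>` quadratic bezier, stroke `#ff00ff` → score (S636, F1634). Control points (SVG): P0=(14.10,16.06), P1=(59.81,63.64), P2=(137.83,168.55); sampled at t=k/8. Machine vertices: (14.10,228.90) → (26.03,216.11) → (38.97,201.53) → (52.93,185.15) → (67.89,166.99) → (83.86,147.03) → (100.84,125.28) → (118.83,101.74) → (137.83,76.41). Open path.

**Shape 6** — `<path>` rectangle, stroke `#ff00ff` → score (S636, F1634). Machine vertices: (55.84,123.85) → (148.74,123.85) → (148.74,45.84) → (55.84,45.84) → (55.84,123.85). Closed: final G1 returns to the first vertex.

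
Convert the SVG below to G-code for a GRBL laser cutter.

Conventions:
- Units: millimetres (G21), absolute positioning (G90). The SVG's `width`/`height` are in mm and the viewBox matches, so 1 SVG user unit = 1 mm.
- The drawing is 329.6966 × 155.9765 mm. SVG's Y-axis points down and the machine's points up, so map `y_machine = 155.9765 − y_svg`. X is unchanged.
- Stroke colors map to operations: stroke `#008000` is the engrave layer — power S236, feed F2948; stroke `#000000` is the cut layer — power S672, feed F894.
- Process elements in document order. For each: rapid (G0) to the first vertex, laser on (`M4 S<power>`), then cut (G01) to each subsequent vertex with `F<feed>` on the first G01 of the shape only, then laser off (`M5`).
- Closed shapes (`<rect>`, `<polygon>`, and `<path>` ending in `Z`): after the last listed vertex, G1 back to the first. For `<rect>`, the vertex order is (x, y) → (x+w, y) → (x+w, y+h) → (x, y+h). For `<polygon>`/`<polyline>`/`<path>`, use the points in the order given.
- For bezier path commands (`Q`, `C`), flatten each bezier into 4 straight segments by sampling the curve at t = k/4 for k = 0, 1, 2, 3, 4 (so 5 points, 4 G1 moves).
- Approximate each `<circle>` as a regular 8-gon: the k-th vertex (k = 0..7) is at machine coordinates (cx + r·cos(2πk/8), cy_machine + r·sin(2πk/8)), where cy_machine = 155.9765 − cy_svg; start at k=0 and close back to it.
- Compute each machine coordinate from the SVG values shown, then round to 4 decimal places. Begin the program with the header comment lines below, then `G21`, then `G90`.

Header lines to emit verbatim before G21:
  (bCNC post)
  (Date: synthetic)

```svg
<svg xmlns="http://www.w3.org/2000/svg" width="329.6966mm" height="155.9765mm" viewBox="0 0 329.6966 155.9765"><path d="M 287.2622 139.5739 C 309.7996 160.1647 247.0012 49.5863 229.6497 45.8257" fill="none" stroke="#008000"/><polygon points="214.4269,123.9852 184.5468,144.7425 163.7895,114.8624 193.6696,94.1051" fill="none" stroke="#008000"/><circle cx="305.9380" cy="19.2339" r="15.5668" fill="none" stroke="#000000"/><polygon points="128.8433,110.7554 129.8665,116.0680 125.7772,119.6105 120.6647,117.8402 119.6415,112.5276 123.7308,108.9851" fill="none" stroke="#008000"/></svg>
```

1 u = 1 mm; y_m = 155.9765 − y.

[1] `<path>` cubic bezier, #008000→engrave S236 F2948: (287.2622,16.4026) → (290.2083,21.8352) → (273.4143,54.1449) → (249.1411,91.0206) → (229.6497,110.1508)

[2] `<polygon>` regular polygon, #008000→engrave S236 F2948: (214.4269,31.9913) → (184.5468,11.2340) → (163.7895,41.1141) → (193.6696,61.8714) → (214.4269,31.9913) (closed)

[3] `<circle>` circle, #000000→cut S672 F894: (321.5048,136.7426) → (316.9454,147.7500) → (305.9380,152.3094) → (294.9306,147.7500) → (290.3712,136.7426) → (294.9306,125.7352) → (305.9380,121.1758) → (316.9454,125.7352) → (321.5048,136.7426) (closed)

[4] `<polygon>` regular polygon, #008000→engrave S236 F2948: (128.8433,45.2211) → (129.8665,39.9085) → (125.7772,36.3660) → (120.6647,38.1363) → (119.6415,43.4489) → (123.7308,46.9914) → (128.8433,45.2211) (closed)

(bCNC post)
(Date: synthetic)
G21
G90
G0 X287.2622 Y16.4026
M4 S236
G01 X290.2083 Y21.8352 F2948
G01 X273.4143 Y54.1449
G01 X249.1411 Y91.0206
G01 X229.6497 Y110.1508
M5
G0 X214.4269 Y31.9913
M4 S236
G01 X184.5468 Y11.2340 F2948
G01 X163.7895 Y41.1141
G01 X193.6696 Y61.8714
G01 X214.4269 Y31.9913
M5
G0 X321.5048 Y136.7426
M4 S672
G01 X316.9454 Y147.7500 F894
G01 X305.9380 Y152.3094
G01 X294.9306 Y147.7500
G01 X290.3712 Y136.7426
G01 X294.9306 Y125.7352
G01 X305.9380 Y121.1758
G01 X316.9454 Y125.7352
G01 X321.5048 Y136.7426
M5
G0 X128.8433 Y45.2211
M4 S236
G01 X129.8665 Y39.9085 F2948
G01 X125.7772 Y36.3660
G01 X120.6647 Y38.1363
G01 X119.6415 Y43.4489
G01 X123.7308 Y46.9914
G01 X128.8433 Y45.2211
M5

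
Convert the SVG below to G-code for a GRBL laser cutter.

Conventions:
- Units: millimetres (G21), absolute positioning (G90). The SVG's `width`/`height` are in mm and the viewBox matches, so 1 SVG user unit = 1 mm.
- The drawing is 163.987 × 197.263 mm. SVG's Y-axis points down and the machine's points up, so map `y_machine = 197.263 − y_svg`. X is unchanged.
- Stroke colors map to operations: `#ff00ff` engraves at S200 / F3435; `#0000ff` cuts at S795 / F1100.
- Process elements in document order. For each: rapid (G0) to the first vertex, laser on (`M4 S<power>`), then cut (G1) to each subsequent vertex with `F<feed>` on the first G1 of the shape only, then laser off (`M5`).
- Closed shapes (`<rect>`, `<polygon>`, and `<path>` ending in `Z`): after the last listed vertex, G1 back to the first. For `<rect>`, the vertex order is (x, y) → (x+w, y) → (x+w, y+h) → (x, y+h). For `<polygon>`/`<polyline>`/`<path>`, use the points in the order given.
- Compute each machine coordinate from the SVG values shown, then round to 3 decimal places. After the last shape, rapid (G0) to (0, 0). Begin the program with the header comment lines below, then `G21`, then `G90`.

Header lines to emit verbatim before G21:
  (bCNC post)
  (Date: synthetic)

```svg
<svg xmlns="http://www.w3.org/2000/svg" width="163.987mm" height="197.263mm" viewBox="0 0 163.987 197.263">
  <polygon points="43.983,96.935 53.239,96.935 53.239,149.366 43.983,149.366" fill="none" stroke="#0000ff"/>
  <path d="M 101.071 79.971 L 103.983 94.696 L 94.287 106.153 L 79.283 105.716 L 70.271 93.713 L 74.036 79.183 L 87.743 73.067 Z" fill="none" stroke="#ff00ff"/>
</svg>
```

viewBox `0 0 163.987 197.263` with mm width/height → 1 unit = 1 mm. Flip: y_m = 197.263 − y_svg.

**Shape 1** — `<polygon>` rectangle, stroke `#0000ff` → cut (S795, F1100). Machine vertices: (43.983,100.328) → (53.239,100.328) → (53.239,47.897) → (43.983,47.897) → (43.983,100.328). Closed: final G1 returns to the first vertex.

**Shape 2** — `<path>` regular polygon, stroke `#ff00ff` → engrave (S200, F3435). Machine vertices: (101.071,117.292) → (103.983,102.567) → (94.287,91.110) → (79.283,91.547) → (70.271,103.550) → (74.036,118.080) → (87.743,124.196) → (101.071,117.292). Closed: final G1 returns to the first vertex.

(bCNC post)
(Date: synthetic)
G21
G90
G0 X43.983 Y100.328
M4 S795
G1 X53.239 Y100.328 F1100
G1 X53.239 Y47.897
G1 X43.983 Y47.897
G1 X43.983 Y100.328
M5
G0 X101.071 Y117.292
M4 S200
G1 X103.983 Y102.567 F3435
G1 X94.287 Y91.110
G1 X79.283 Y91.547
G1 X70.271 Y103.550
G1 X74.036 Y118.080
G1 X87.743 Y124.196
G1 X101.071 Y117.292
M5
G0 X0.000 Y0.000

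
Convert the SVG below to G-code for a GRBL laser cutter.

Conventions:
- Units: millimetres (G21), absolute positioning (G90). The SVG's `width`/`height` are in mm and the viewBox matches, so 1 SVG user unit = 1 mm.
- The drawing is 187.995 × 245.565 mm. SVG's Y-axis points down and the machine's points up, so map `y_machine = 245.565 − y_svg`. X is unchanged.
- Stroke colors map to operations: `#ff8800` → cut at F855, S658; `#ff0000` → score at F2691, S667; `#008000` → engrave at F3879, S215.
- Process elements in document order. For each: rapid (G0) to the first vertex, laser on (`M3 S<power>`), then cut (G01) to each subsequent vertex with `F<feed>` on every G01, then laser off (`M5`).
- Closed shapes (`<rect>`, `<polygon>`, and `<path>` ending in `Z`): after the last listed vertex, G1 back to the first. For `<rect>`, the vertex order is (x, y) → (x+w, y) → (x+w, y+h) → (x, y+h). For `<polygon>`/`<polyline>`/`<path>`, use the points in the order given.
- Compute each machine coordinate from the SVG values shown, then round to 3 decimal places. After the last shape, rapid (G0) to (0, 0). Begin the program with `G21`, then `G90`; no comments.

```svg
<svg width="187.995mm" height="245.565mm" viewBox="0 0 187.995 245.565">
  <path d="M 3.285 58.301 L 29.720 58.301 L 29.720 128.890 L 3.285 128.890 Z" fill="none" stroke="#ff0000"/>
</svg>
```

G21
G90
G0 X3.285 Y187.264
M3 S667
G01 X29.720 Y187.264 F2691
G01 X29.720 Y116.675 F2691
G01 X3.285 Y116.675 F2691
G01 X3.285 Y187.264 F2691
M5
G0 X0.000 Y0.000

Since the viewBox matches the mm dimensions, user units are millimetres directly. The only transform is the Y-flip y_m = 245.565 − y_svg.

Shape 1 is a rectangle drawn with `<path>`. Its stroke #ff0000 means score at S667, F2691. After flipping Y the toolpath is (3.285,187.264) → (29.720,187.264) → (29.720,116.675) → (3.285,116.675) → (3.285,187.264), returning to the start.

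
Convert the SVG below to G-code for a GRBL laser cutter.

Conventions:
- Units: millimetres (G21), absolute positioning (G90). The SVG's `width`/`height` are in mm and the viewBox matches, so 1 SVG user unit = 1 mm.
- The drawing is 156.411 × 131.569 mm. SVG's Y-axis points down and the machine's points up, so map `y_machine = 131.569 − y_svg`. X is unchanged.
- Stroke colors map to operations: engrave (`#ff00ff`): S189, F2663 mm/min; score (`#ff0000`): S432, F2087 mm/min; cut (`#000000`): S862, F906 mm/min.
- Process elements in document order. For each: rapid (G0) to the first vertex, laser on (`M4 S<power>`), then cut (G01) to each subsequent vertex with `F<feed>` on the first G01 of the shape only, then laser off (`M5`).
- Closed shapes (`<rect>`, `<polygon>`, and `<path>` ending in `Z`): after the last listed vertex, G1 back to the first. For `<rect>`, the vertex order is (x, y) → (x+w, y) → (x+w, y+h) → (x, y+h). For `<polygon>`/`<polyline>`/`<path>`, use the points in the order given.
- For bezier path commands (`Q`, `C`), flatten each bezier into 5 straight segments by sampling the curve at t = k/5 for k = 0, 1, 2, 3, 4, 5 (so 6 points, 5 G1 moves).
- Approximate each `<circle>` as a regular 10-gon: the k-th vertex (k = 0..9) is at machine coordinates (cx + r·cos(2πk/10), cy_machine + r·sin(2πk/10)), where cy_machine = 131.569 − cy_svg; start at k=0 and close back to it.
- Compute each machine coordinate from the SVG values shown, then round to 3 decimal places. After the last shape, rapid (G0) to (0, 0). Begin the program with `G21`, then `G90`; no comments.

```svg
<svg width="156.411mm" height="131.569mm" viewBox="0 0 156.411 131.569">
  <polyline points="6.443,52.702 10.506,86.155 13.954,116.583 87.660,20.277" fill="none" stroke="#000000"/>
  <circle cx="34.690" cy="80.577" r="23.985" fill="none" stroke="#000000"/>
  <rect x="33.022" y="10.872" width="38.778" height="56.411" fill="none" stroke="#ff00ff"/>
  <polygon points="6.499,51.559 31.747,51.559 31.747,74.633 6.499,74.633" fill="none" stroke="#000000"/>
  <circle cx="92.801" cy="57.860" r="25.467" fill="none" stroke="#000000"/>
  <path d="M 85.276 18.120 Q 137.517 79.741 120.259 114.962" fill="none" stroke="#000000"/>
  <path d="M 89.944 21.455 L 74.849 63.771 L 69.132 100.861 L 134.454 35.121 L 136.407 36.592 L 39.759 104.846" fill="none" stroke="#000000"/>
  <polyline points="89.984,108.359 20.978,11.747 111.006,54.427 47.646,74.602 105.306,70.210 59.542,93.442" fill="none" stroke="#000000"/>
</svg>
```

1 u = 1 mm; y_m = 131.569 − y.

[1] `<polyline>` open polyline, #000000→cut S862 F906: (6.443,78.867) → (10.506,45.414) → (13.954,14.986) → (87.660,111.292)

[2] `<circle>` circle, #000000→cut S862 F906: (58.675,50.992) → (54.094,65.090) → (42.102,73.803) → (27.278,73.803) → (15.286,65.090) → (10.705,50.992) → (15.286,36.894) → (27.278,28.181) → (42.102,28.181) → (54.094,36.894) → (58.675,50.992) (closed)

[3] `<rect>` rectangle, #ff00ff→engrave S189 F2663: (33.022,120.697) → (71.800,120.697) → (71.800,64.286) → (33.022,64.286) → (33.022,120.697) (closed)

[4] `<polygon>` rectangle, #000000→cut S862 F906: (6.499,80.010) → (31.747,80.010) → (31.747,56.936) → (6.499,56.936) → (6.499,80.010) (closed)

[5] `<circle>` circle, #000000→cut S862 F906: (118.268,73.709) → (113.404,88.678) → (100.671,97.930) → (84.931,97.930) → (72.198,88.678) → (67.334,73.709) → (72.198,58.740) → (84.931,49.488) → (100.671,49.488) → (113.404,58.740) → (118.268,73.709) (closed)

[6] `<path>` quadratic bezier, #000000→cut S862 F906: (85.276,113.449) → (103.392,89.857) → (115.949,68.376) → (122.946,49.008) → (124.382,31.751) → (120.259,16.607)

[7] `<path>` open polyline, #000000→cut S862 F906: (89.944,110.114) → (74.849,67.798) → (69.132,30.708) → (134.454,96.448) → (136.407,94.977) → (39.759,26.723)

[8] `<polyline>` open polyline, #000000→cut S862 F906: (89.984,23.210) → (20.978,119.822) → (111.006,77.142) → (47.646,56.967) → (105.306,61.359) → (59.542,38.127)

G21
G90
G0 X6.443 Y78.867
M4 S862
G01 X10.506 Y45.414 F906
G01 X13.954 Y14.986
G01 X87.660 Y111.292
M5
G0 X58.675 Y50.992
M4 S862
G01 X54.094 Y65.090 F906
G01 X42.102 Y73.803
G01 X27.278 Y73.803
G01 X15.286 Y65.090
G01 X10.705 Y50.992
G01 X15.286 Y36.894
G01 X27.278 Y28.181
G01 X42.102 Y28.181
G01 X54.094 Y36.894
G01 X58.675 Y50.992
M5
G0 X33.022 Y120.697
M4 S189
G01 X71.800 Y120.697 F2663
G01 X71.800 Y64.286
G01 X33.022 Y64.286
G01 X33.022 Y120.697
M5
G0 X6.499 Y80.010
M4 S862
G01 X31.747 Y80.010 F906
G01 X31.747 Y56.936
G01 X6.499 Y56.936
G01 X6.499 Y80.010
M5
G0 X118.268 Y73.709
M4 S862
G01 X113.404 Y88.678 F906
G01 X100.671 Y97.930
G01 X84.931 Y97.930
G01 X72.198 Y88.678
G01 X67.334 Y73.709
G01 X72.198 Y58.740
G01 X84.931 Y49.488
G01 X100.671 Y49.488
G01 X113.404 Y58.740
G01 X118.268 Y73.709
M5
G0 X85.276 Y113.449
M4 S862
G01 X103.392 Y89.857 F906
G01 X115.949 Y68.376
G01 X122.946 Y49.008
G01 X124.382 Y31.751
G01 X120.259 Y16.607
M5
G0 X89.944 Y110.114
M4 S862
G01 X74.849 Y67.798 F906
G01 X69.132 Y30.708
G01 X134.454 Y96.448
G01 X136.407 Y94.977
G01 X39.759 Y26.723
M5
G0 X89.984 Y23.210
M4 S862
G01 X20.978 Y119.822 F906
G01 X111.006 Y77.142
G01 X47.646 Y56.967
G01 X105.306 Y61.359
G01 X59.542 Y38.127
M5
G0 X0.000 Y0.000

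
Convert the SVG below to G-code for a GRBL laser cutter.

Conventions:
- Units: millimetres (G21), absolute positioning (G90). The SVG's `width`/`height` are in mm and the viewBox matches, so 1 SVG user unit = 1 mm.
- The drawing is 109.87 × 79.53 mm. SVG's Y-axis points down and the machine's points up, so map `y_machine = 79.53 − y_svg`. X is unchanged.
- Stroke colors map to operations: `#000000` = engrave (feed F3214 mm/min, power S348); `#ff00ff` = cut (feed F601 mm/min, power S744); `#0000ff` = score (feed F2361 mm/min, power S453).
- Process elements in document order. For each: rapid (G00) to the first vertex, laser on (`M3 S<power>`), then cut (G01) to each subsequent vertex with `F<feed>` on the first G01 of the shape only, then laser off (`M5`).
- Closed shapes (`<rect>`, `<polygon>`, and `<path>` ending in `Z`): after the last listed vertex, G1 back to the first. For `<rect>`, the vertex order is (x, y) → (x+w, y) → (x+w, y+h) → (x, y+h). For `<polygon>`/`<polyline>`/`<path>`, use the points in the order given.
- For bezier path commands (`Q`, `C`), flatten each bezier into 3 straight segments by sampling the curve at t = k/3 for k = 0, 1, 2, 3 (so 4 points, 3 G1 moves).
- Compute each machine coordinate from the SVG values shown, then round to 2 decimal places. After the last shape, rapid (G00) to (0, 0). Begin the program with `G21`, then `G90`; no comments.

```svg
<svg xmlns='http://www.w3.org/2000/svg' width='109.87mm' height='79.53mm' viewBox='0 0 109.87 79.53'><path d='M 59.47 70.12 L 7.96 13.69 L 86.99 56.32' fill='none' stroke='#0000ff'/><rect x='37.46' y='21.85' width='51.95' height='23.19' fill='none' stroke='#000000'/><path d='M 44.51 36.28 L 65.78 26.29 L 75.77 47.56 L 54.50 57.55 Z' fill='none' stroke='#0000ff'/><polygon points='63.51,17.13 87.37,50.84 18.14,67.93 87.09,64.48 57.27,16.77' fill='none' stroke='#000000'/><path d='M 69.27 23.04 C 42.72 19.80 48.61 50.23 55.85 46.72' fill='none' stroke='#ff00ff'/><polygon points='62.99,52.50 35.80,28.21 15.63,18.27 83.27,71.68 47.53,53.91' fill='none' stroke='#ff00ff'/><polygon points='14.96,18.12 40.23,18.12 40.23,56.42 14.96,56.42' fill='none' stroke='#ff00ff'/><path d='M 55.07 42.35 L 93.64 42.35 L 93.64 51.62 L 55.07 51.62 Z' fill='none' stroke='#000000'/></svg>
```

G21
G90
G00 X59.47 Y9.41
M3 S453
G01 X7.96 Y65.84 F2361
G01 X86.99 Y23.21
M5
G00 X37.46 Y57.68
M3 S348
G01 X89.41 Y57.68 F3214
G01 X89.41 Y34.49
G01 X37.46 Y34.49
G01 X37.46 Y57.68
M5
G00 X44.51 Y43.25
M3 S453
G01 X65.78 Y53.24 F2361
G01 X75.77 Y31.97
G01 X54.50 Y21.98
G01 X44.51 Y43.25
M5
G00 X63.51 Y62.40
M3 S348
G01 X87.37 Y28.69 F3214
G01 X18.14 Y11.60
G01 X87.09 Y15.05
G01 X57.27 Y62.76
G01 X63.51 Y62.40
M5
G00 X69.27 Y56.49
M3 S744
G01 X52.38 Y51.01 F601
G01 X50.21 Y38.11
G01 X55.85 Y32.81
M5
G00 X62.99 Y27.03
M3 S744
G01 X35.80 Y51.32 F601
G01 X15.63 Y61.26
G01 X83.27 Y7.85
G01 X47.53 Y25.62
G01 X62.99 Y27.03
M5
G00 X14.96 Y61.41
M3 S744
G01 X40.23 Y61.41 F601
G01 X40.23 Y23.11
G01 X14.96 Y23.11
G01 X14.96 Y61.41
M5
G00 X55.07 Y37.18
M3 S348
G01 X93.64 Y37.18 F3214
G01 X93.64 Y27.91
G01 X55.07 Y27.91
G01 X55.07 Y37.18
M5
G00 X0.00 Y0.00

1 u = 1 mm; y_m = 79.53 − y.

[1] `<path>` open polyline, #0000ff→score S453 F2361: (59.47,9.41) → (7.96,65.84) → (86.99,23.21)

[2] `<rect>` rectangle, #000000→engrave S348 F3214: (37.46,57.68) → (89.41,57.68) → (89.41,34.49) → (37.46,34.49) → (37.46,57.68) (closed)

[3] `<path>` regular polygon, #0000ff→score S453 F2361: (44.51,43.25) → (65.78,53.24) → (75.77,31.97) → (54.50,21.98) → (44.51,43.25) (closed)

[4] `<polygon>` closed polygon, #000000→engrave S348 F3214: (63.51,62.40) → (87.37,28.69) → (18.14,11.60) → (87.09,15.05) → (57.27,62.76) → (63.51,62.40) (closed)

[5] `<path>` cubic bezier, #ff00ff→cut S744 F601: (69.27,56.49) → (52.38,51.01) → (50.21,38.11) → (55.85,32.81)

[6] `<polygon>` closed polygon, #ff00ff→cut S744 F601: (62.99,27.03) → (35.80,51.32) → (15.63,61.26) → (83.27,7.85) → (47.53,25.62) → (62.99,27.03) (closed)

[7] `<polygon>` rectangle, #ff00ff→cut S744 F601: (14.96,61.41) → (40.23,61.41) → (40.23,23.11) → (14.96,23.11) → (14.96,61.41) (closed)

[8] `<path>` rectangle, #000000→engrave S348 F3214: (55.07,37.18) → (93.64,37.18) → (93.64,27.91) → (55.07,27.91) → (55.07,37.18) (closed)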